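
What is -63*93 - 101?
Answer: -5960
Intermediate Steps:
-63*93 - 101 = -5859 - 101 = -5960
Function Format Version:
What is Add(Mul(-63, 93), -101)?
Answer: -5960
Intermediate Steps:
Add(Mul(-63, 93), -101) = Add(-5859, -101) = -5960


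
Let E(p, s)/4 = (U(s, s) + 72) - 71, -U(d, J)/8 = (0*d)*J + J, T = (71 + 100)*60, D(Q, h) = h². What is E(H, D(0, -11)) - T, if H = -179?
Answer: -14128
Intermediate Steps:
T = 10260 (T = 171*60 = 10260)
U(d, J) = -8*J (U(d, J) = -8*((0*d)*J + J) = -8*(0*J + J) = -8*(0 + J) = -8*J)
E(p, s) = 4 - 32*s (E(p, s) = 4*((-8*s + 72) - 71) = 4*((72 - 8*s) - 71) = 4*(1 - 8*s) = 4 - 32*s)
E(H, D(0, -11)) - T = (4 - 32*(-11)²) - 1*10260 = (4 - 32*121) - 10260 = (4 - 3872) - 10260 = -3868 - 10260 = -14128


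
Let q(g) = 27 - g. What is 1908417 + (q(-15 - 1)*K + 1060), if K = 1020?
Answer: 1953337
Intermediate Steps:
1908417 + (q(-15 - 1)*K + 1060) = 1908417 + ((27 - (-15 - 1))*1020 + 1060) = 1908417 + ((27 - 1*(-16))*1020 + 1060) = 1908417 + ((27 + 16)*1020 + 1060) = 1908417 + (43*1020 + 1060) = 1908417 + (43860 + 1060) = 1908417 + 44920 = 1953337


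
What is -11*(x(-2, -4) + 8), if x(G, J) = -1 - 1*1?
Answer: -66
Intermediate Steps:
x(G, J) = -2 (x(G, J) = -1 - 1 = -2)
-11*(x(-2, -4) + 8) = -11*(-2 + 8) = -11*6 = -66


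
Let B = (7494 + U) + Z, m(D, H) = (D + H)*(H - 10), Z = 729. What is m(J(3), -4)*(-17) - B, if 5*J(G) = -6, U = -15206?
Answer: 28727/5 ≈ 5745.4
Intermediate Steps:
J(G) = -6/5 (J(G) = (⅕)*(-6) = -6/5)
m(D, H) = (-10 + H)*(D + H) (m(D, H) = (D + H)*(-10 + H) = (-10 + H)*(D + H))
B = -6983 (B = (7494 - 15206) + 729 = -7712 + 729 = -6983)
m(J(3), -4)*(-17) - B = ((-4)² - 10*(-6/5) - 10*(-4) - 6/5*(-4))*(-17) - 1*(-6983) = (16 + 12 + 40 + 24/5)*(-17) + 6983 = (364/5)*(-17) + 6983 = -6188/5 + 6983 = 28727/5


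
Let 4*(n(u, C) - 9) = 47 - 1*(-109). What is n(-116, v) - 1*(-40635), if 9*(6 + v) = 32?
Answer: 40683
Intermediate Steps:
v = -22/9 (v = -6 + (1/9)*32 = -6 + 32/9 = -22/9 ≈ -2.4444)
n(u, C) = 48 (n(u, C) = 9 + (47 - 1*(-109))/4 = 9 + (47 + 109)/4 = 9 + (1/4)*156 = 9 + 39 = 48)
n(-116, v) - 1*(-40635) = 48 - 1*(-40635) = 48 + 40635 = 40683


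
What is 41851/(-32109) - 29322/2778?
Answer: -176293696/14866467 ≈ -11.858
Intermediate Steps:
41851/(-32109) - 29322/2778 = 41851*(-1/32109) - 29322*1/2778 = -41851/32109 - 4887/463 = -176293696/14866467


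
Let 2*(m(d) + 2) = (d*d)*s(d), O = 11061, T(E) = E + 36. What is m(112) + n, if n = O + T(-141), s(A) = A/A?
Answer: 17226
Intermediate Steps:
s(A) = 1
T(E) = 36 + E
m(d) = -2 + d²/2 (m(d) = -2 + ((d*d)*1)/2 = -2 + (d²*1)/2 = -2 + d²/2)
n = 10956 (n = 11061 + (36 - 141) = 11061 - 105 = 10956)
m(112) + n = (-2 + (½)*112²) + 10956 = (-2 + (½)*12544) + 10956 = (-2 + 6272) + 10956 = 6270 + 10956 = 17226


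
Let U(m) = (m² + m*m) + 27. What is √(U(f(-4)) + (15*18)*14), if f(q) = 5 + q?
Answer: √3809 ≈ 61.717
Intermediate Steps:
U(m) = 27 + 2*m² (U(m) = (m² + m²) + 27 = 2*m² + 27 = 27 + 2*m²)
√(U(f(-4)) + (15*18)*14) = √((27 + 2*(5 - 4)²) + (15*18)*14) = √((27 + 2*1²) + 270*14) = √((27 + 2*1) + 3780) = √((27 + 2) + 3780) = √(29 + 3780) = √3809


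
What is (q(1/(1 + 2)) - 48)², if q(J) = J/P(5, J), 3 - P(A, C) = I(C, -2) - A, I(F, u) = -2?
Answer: 2070721/900 ≈ 2300.8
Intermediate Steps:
P(A, C) = 5 + A (P(A, C) = 3 - (-2 - A) = 3 + (2 + A) = 5 + A)
q(J) = J/10 (q(J) = J/(5 + 5) = J/10)
(q(1/(1 + 2)) - 48)² = (1/(10*(1 + 2)) - 48)² = ((⅒)/3 - 48)² = ((⅒)*(⅓) - 48)² = (1/30 - 48)² = (-1439/30)² = 2070721/900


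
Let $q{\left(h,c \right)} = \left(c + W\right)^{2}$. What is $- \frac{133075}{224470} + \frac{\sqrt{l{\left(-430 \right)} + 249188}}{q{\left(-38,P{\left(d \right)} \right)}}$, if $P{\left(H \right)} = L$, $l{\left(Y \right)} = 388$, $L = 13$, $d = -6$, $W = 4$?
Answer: $- \frac{26615}{44894} + \frac{2 \sqrt{62394}}{289} \approx 1.1358$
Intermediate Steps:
$P{\left(H \right)} = 13$
$q{\left(h,c \right)} = \left(4 + c\right)^{2}$ ($q{\left(h,c \right)} = \left(c + 4\right)^{2} = \left(4 + c\right)^{2}$)
$- \frac{133075}{224470} + \frac{\sqrt{l{\left(-430 \right)} + 249188}}{q{\left(-38,P{\left(d \right)} \right)}} = - \frac{133075}{224470} + \frac{\sqrt{388 + 249188}}{\left(4 + 13\right)^{2}} = \left(-133075\right) \frac{1}{224470} + \frac{\sqrt{249576}}{17^{2}} = - \frac{26615}{44894} + \frac{2 \sqrt{62394}}{289}$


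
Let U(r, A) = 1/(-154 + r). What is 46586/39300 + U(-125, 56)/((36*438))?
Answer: 17078703841/14407615800 ≈ 1.1854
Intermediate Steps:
46586/39300 + U(-125, 56)/((36*438)) = 46586/39300 + 1/((-154 - 125)*((36*438))) = 46586*(1/39300) + 1/(-279*15768) = 23293/19650 - 1/279*1/15768 = 23293/19650 - 1/4399272 = 17078703841/14407615800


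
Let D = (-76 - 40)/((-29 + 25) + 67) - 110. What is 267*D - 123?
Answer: -629677/21 ≈ -29985.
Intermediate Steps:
D = -7046/63 (D = -116/(-4 + 67) - 110 = -116/63 - 110 = -7046/63 ≈ -111.84)
267*D - 123 = 267*(-7046/63) - 123 = -627094/21 - 123 = -629677/21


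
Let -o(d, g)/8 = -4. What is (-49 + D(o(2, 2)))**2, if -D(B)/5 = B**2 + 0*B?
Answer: 26718561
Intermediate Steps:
o(d, g) = 32 (o(d, g) = -8*(-4) = 32)
D(B) = -5*B**2 (D(B) = -5*(B**2 + 0*B) = -5*(B**2 + 0) = -5*B**2)
(-49 + D(o(2, 2)))**2 = (-49 - 5*32**2)**2 = (-49 - 5*1024)**2 = (-49 - 5120)**2 = (-5169)**2 = 26718561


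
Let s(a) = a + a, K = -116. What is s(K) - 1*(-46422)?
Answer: 46190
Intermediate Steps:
s(a) = 2*a
s(K) - 1*(-46422) = 2*(-116) - 1*(-46422) = -232 + 46422 = 46190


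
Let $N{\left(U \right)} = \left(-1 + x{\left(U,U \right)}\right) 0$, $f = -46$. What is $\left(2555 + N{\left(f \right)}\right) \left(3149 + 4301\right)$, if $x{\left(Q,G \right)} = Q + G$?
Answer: $19034750$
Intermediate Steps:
$x{\left(Q,G \right)} = G + Q$
$N{\left(U \right)} = 0$ ($N{\left(U \right)} = \left(-1 + \left(U + U\right)\right) 0 = \left(-1 + 2 U\right) 0 = 0$)
$\left(2555 + N{\left(f \right)}\right) \left(3149 + 4301\right) = \left(2555 + 0\right) \left(3149 + 4301\right) = 2555 \cdot 7450 = 19034750$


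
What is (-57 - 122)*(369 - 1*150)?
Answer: -39201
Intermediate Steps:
(-57 - 122)*(369 - 1*150) = -179*(369 - 150) = -179*219 = -39201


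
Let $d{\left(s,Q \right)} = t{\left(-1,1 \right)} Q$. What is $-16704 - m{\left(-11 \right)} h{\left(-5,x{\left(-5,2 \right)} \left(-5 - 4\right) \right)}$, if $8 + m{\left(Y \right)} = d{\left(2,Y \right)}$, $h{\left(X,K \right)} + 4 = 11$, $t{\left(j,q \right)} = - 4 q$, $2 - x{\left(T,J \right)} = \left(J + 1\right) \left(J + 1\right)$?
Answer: $-16956$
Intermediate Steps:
$x{\left(T,J \right)} = 2 - \left(1 + J\right)^{2}$ ($x{\left(T,J \right)} = 2 - \left(J + 1\right) \left(J + 1\right) = 2 - \left(1 + J\right) \left(1 + J\right) = 2 - \left(1 + J\right)^{2}$)
$h{\left(X,K \right)} = 7$ ($h{\left(X,K \right)} = -4 + 11 = 7$)
$d{\left(s,Q \right)} = - 4 Q$ ($d{\left(s,Q \right)} = \left(-4\right) 1 Q = - 4 Q$)
$m{\left(Y \right)} = -8 - 4 Y$
$-16704 - m{\left(-11 \right)} h{\left(-5,x{\left(-5,2 \right)} \left(-5 - 4\right) \right)} = -16704 - \left(-8 - -44\right) 7 = -16704 - \left(-8 + 44\right) 7 = -16704 - 36 \cdot 7 = -16704 - 252 = -16956$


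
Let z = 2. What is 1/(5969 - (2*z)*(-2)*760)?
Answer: 1/12049 ≈ 8.2994e-5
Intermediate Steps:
1/(5969 - (2*z)*(-2)*760) = 1/(5969 - (2*2)*(-2)*760) = 1/(5969 - 4*(-2)*760) = 1/(5969 - (-8)*760) = 1/(5969 - 1*(-6080)) = 1/(5969 + 6080) = 1/12049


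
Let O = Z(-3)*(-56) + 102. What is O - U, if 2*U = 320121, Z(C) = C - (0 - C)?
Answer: -319245/2 ≈ -1.5962e+5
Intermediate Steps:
Z(C) = 2*C (Z(C) = C - (-1)*C = C + C = 2*C)
U = 320121/2 (U = (½)*320121 = 320121/2 ≈ 1.6006e+5)
O = 438 (O = (2*(-3))*(-56) + 102 = -6*(-56) + 102 = 336 + 102 = 438)
O - U = 438 - 1*320121/2 = 438 - 320121/2 = -319245/2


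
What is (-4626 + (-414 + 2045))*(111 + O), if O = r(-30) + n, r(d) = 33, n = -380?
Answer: 706820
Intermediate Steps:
O = -347 (O = 33 - 380 = -347)
(-4626 + (-414 + 2045))*(111 + O) = (-4626 + (-414 + 2045))*(111 - 347) = (-4626 + 1631)*(-236) = -2995*(-236) = 706820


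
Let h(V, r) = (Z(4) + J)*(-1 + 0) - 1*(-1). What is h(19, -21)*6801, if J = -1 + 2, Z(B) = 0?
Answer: 0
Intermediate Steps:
J = 1
h(V, r) = 0 (h(V, r) = (0 + 1)*(-1 + 0) - 1*(-1) = 1*(-1) + 1 = -1 + 1 = 0)
h(19, -21)*6801 = 0*6801 = 0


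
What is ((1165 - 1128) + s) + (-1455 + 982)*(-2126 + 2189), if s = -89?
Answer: -29851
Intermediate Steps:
((1165 - 1128) + s) + (-1455 + 982)*(-2126 + 2189) = ((1165 - 1128) - 89) + (-1455 + 982)*(-2126 + 2189) = (37 - 89) - 473*63 = -52 - 29799 = -29851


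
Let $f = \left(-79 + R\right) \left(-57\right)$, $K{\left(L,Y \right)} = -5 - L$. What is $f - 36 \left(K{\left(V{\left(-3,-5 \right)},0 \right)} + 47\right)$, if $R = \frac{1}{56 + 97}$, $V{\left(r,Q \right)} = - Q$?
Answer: $\frac{161702}{51} \approx 3170.6$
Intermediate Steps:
$R = \frac{1}{153} \approx 0.0065359$
$f = \frac{229634}{51}$ ($f = \left(-79 + \frac{1}{153}\right) \left(-57\right) = \left(- \frac{12086}{153}\right) \left(-57\right) = \frac{229634}{51} \approx 4502.6$)
$f - 36 \left(K{\left(V{\left(-3,-5 \right)},0 \right)} + 47\right) = \frac{229634}{51} - 36 \left(\left(-5 - \left(-1\right) \left(-5\right)\right) + 47\right) = \frac{229634}{51} - 36 \left(\left(-5 - 5\right) + 47\right) = \frac{229634}{51} - 36 \left(-10 + 47\right) = \frac{229634}{51} - 1332 = \frac{161702}{51}$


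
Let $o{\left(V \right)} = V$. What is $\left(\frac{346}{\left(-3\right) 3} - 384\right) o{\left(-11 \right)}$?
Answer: $\frac{41822}{9} \approx 4646.9$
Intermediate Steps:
$\left(\frac{346}{\left(-3\right) 3} - 384\right) o{\left(-11 \right)} = \left(\frac{346}{\left(-3\right) 3} - 384\right) \left(-11\right) = \left(\frac{346}{-9} - 384\right) \left(-11\right) = \left(346 \left(- \frac{1}{9}\right) - 384\right) \left(-11\right) = \left(- \frac{346}{9} - 384\right) \left(-11\right) = \left(- \frac{3802}{9}\right) \left(-11\right) = \frac{41822}{9}$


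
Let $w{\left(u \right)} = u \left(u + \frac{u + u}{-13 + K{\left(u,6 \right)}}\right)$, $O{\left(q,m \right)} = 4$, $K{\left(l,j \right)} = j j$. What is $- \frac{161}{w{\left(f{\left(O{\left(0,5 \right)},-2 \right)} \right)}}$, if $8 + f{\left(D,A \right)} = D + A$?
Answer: $- \frac{3703}{900} \approx -4.1144$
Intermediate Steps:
$K{\left(l,j \right)} = j^{2}$
$f{\left(D,A \right)} = -8 + A + D$ ($f{\left(D,A \right)} = -8 + \left(D + A\right) = -8 + \left(A + D\right) = -8 + A + D$)
$w{\left(u \right)} = \frac{25 u^{2}}{23}$ ($w{\left(u \right)} = u \left(u + \frac{u + u}{-13 + 6^{2}}\right) = u \left(u + \frac{2 u}{-13 + 36}\right) = u \left(u + \frac{2 u}{23}\right) = u \frac{25 u}{23} = \frac{25 u^{2}}{23}$)
$- \frac{161}{w{\left(f{\left(O{\left(0,5 \right)},-2 \right)} \right)}} = - \frac{161}{\frac{25}{23} \left(-8 - 2 + 4\right)^{2}} = - \frac{161}{\frac{25}{23} \left(-6\right)^{2}} = - \frac{161}{\frac{25}{23} \cdot 36} = - \frac{161}{\frac{900}{23}} = \left(-161\right) \frac{23}{900} = - \frac{3703}{900}$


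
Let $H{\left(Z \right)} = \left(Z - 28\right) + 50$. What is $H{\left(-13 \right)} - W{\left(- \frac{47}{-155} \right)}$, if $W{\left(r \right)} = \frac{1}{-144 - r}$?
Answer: $\frac{201458}{22367} \approx 9.0069$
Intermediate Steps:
$H{\left(Z \right)} = 22 + Z$ ($H{\left(Z \right)} = \left(-28 + Z\right) + 50 = 22 + Z$)
$H{\left(-13 \right)} - W{\left(- \frac{47}{-155} \right)} = \left(22 - 13\right) - - \frac{1}{144 - \frac{47}{-155}} = 9 - - \frac{1}{144 - - \frac{47}{155}} = 9 - - \frac{1}{144 + \frac{47}{155}} = 9 - - \frac{1}{\frac{22367}{155}} = 9 - \left(-1\right) \frac{155}{22367} = 9 - - \frac{155}{22367} = 9 + \frac{155}{22367} = \frac{201458}{22367}$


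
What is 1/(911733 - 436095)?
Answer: 1/475638 ≈ 2.1024e-6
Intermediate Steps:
1/(911733 - 436095) = 1/475638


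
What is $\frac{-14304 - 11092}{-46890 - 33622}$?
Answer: $\frac{6349}{20128} \approx 0.31543$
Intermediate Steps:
$\frac{-14304 - 11092}{-46890 - 33622} = - \frac{25396}{-80512} = \left(-25396\right) \left(- \frac{1}{80512}\right) = \frac{6349}{20128}$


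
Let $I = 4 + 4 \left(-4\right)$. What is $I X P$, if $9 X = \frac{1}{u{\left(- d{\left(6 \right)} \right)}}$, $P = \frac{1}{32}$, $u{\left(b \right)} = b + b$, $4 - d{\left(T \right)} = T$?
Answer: $- \frac{1}{96} \approx -0.010417$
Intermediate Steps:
$d{\left(T \right)} = 4 - T$
$u{\left(b \right)} = 2 b$
$I = -12$ ($I = 4 - 16 = -12$)
$P = \frac{1}{32} \approx 0.03125$
$X = \frac{1}{36}$ ($X = \frac{1}{9 \cdot 2 \left(- (4 - 6)\right)} = \frac{1}{9 \cdot 2 \left(\left(-1\right) \left(-2\right)\right)} = \frac{1}{9 \cdot 2 \cdot 2} = \frac{1}{9 \cdot 4} = \frac{1}{9} \cdot \frac{1}{4} = \frac{1}{36} \approx 0.027778$)
$I X P = \left(-12\right) \frac{1}{36} \cdot \frac{1}{32} = \left(- \frac{1}{3}\right) \frac{1}{32} = - \frac{1}{96}$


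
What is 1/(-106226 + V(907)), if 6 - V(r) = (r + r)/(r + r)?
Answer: -1/106221 ≈ -9.4143e-6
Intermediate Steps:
V(r) = 5 (V(r) = 6 - (r + r)/(r + r) = 6 - 2*r/(2*r) = 6 - 2*r*1/(2*r) = 6 - 1*1 = 6 - 1 = 5)
1/(-106226 + V(907)) = 1/(-106226 + 5) = 1/(-106221) = -1/106221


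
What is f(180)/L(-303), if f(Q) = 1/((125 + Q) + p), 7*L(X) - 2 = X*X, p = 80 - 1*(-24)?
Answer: 7/37550699 ≈ 1.8641e-7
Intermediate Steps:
p = 104 (p = 80 + 24 = 104)
L(X) = 2/7 + X**2/7 (L(X) = 2/7 + (X*X)/7 = 2/7 + X**2/7)
f(Q) = 1/(229 + Q) (f(Q) = 1/((125 + Q) + 104) = 1/(229 + Q))
f(180)/L(-303) = 1/((229 + 180)*(2/7 + (1/7)*(-303)**2)) = 1/(409*(2/7 + (1/7)*91809)) = 1/(409*(2/7 + 91809/7)) = 1/(409*(91811/7)) = (1/409)*(7/91811) = 7/37550699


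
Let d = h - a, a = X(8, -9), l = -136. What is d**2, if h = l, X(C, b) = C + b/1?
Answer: 18225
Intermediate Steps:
X(C, b) = C + b (X(C, b) = C + b*1 = C + b)
h = -136
a = -1 (a = 8 - 9 = -1)
d = -135 (d = -136 - 1*(-1) = -136 + 1 = -135)
d**2 = (-135)**2 = 18225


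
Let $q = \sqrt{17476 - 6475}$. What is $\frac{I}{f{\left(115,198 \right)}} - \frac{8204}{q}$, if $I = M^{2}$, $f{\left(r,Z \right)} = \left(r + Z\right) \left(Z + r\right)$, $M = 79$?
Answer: $\frac{6241}{97969} - \frac{8204 \sqrt{11001}}{11001} \approx -78.155$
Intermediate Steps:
$q = \sqrt{11001} \approx 104.89$
$f{\left(r,Z \right)} = \left(Z + r\right)^{2}$ ($f{\left(r,Z \right)} = \left(Z + r\right) \left(Z + r\right) = \left(Z + r\right)^{2}$)
$I = 6241$ ($I = 79^{2} = 6241$)
$\frac{I}{f{\left(115,198 \right)}} - \frac{8204}{q} = \frac{6241}{\left(198 + 115\right)^{2}} - \frac{8204}{\sqrt{11001}} = \frac{6241}{313^{2}} - 8204 \frac{\sqrt{11001}}{11001} = \frac{6241}{97969} - \frac{8204 \sqrt{11001}}{11001}$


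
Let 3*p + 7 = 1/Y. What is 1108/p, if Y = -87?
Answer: -144594/305 ≈ -474.08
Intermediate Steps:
p = -610/261 (p = -7/3 + (⅓)/(-87) = -7/3 + (⅓)*(-1/87) = -7/3 - 1/261 = -610/261 ≈ -2.3372)
1108/p = 1108/(-610/261) = 1108*(-261/610) = -144594/305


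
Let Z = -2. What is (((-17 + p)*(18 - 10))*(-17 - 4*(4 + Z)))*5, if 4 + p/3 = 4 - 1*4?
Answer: 29000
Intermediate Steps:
p = -12 (p = -12 + 3*(4 - 1*4) = -12 + 3*(4 - 4) = -12 + 3*0 = -12 + 0 = -12)
(((-17 + p)*(18 - 10))*(-17 - 4*(4 + Z)))*5 = (((-17 - 12)*(18 - 10))*(-17 - 4*(4 - 2)))*5 = ((-29*8)*(-17 - 4*2))*5 = -232*(-17 - 8)*5 = -232*(-25)*5 = 5800*5 = 29000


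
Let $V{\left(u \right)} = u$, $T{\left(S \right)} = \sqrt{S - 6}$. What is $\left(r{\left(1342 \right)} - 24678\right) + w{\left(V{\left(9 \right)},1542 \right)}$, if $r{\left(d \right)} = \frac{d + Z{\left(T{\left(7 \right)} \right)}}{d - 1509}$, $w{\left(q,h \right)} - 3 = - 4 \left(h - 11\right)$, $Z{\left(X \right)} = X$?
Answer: $- \frac{5144776}{167} \approx -30807.0$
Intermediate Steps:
$T{\left(S \right)} = \sqrt{-6 + S}$
$w{\left(q,h \right)} = 47 - 4 h$ ($w{\left(q,h \right)} = 3 - 4 \left(h - 11\right) = 3 - 4 \left(-11 + h\right) = 3 - \left(-44 + 4 h\right) = 47 - 4 h$)
$r{\left(d \right)} = \frac{1 + d}{-1509 + d}$ ($r{\left(d \right)} = \frac{d + \sqrt{-6 + 7}}{d - 1509} = \frac{d + \sqrt{1}}{-1509 + d} = \frac{d + 1}{-1509 + d} = \frac{1 + d}{-1509 + d}$)
$\left(r{\left(1342 \right)} - 24678\right) + w{\left(V{\left(9 \right)},1542 \right)} = \left(\frac{1 + 1342}{-1509 + 1342} - 24678\right) + \left(47 - 6168\right) = \left(\frac{1}{-167} \cdot 1343 - 24678\right) + \left(47 - 6168\right) = \left(\left(- \frac{1}{167}\right) 1343 - 24678\right) - 6121 = \left(- \frac{1343}{167} - 24678\right) - 6121 = - \frac{4122569}{167} - 6121 = - \frac{5144776}{167}$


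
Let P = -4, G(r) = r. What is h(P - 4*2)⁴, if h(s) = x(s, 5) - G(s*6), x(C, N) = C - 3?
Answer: 10556001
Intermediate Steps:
x(C, N) = -3 + C
h(s) = -3 - 5*s (h(s) = (-3 + s) - s*6 = (-3 + s) - 6*s = -3 - 5*s)
h(P - 4*2)⁴ = (-3 - 5*(-4 - 4*2))⁴ = (-3 - 5*(-4 - 8))⁴ = (-3 - 5*(-12))⁴ = (-3 + 60)⁴ = 57⁴ = 10556001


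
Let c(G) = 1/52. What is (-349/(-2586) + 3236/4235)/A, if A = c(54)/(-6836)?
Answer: -1750043931896/5475855 ≈ -3.1959e+5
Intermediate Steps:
c(G) = 1/52
A = -1/355472 (A = (1/52)/(-6836) = (1/52)*(-1/6836) = -1/355472 ≈ -2.8132e-6)
(-349/(-2586) + 3236/4235)/A = (-349/(-2586) + 3236/4235)/(-1/355472) = (-349*(-1/2586) + 3236*(1/4235))*(-355472) = (349/2586 + 3236/4235)*(-355472) = (9846311/10951710)*(-355472) = -1750043931896/5475855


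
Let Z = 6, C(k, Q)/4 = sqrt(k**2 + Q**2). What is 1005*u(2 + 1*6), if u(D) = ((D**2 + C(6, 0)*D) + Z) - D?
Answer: 255270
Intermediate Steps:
C(k, Q) = 4*sqrt(Q**2 + k**2) (C(k, Q) = 4*sqrt(k**2 + Q**2) = 4*sqrt(Q**2 + k**2))
u(D) = 6 + D**2 + 23*D (u(D) = ((D**2 + (4*sqrt(0**2 + 6**2))*D) + 6) - D = ((D**2 + (4*sqrt(0 + 36))*D) + 6) - D = ((D**2 + (4*sqrt(36))*D) + 6) - D = ((D**2 + (4*6)*D) + 6) - D = ((D**2 + 24*D) + 6) - D = (6 + D**2 + 24*D) - D = 6 + D**2 + 23*D)
1005*u(2 + 1*6) = 1005*(6 + (2 + 1*6)**2 + 23*(2 + 1*6)) = 1005*(6 + (2 + 6)**2 + 23*(2 + 6)) = 1005*(6 + 8**2 + 23*8) = 1005*(6 + 64 + 184) = 1005*254 = 255270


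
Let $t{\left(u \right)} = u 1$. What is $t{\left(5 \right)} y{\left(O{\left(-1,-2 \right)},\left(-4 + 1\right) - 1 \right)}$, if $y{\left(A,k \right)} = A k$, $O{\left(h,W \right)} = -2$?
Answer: $40$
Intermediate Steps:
$t{\left(u \right)} = u$
$t{\left(5 \right)} y{\left(O{\left(-1,-2 \right)},\left(-4 + 1\right) - 1 \right)} = 5 \left(- 2 \left(\left(-4 + 1\right) - 1\right)\right) = 5 \left(- 2 \left(-3 - 1\right)\right) = 5 \left(\left(-2\right) \left(-4\right)\right) = 5 \cdot 8 = 40$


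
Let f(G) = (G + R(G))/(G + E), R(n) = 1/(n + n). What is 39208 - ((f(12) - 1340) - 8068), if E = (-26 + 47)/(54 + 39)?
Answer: 442202177/9096 ≈ 48615.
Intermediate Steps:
E = 7/31 (E = 21/93 = 21*(1/93) = 7/31 ≈ 0.22581)
R(n) = 1/(2*n)
f(G) = (G + 1/(2*G))/(7/31 + G) (f(G) = (G + 1/(2*G))/(G + 7/31) = (G + 1/(2*G))/(7/31 + G))
39208 - ((f(12) - 1340) - 8068) = 39208 - (((31/2)*(1 + 2*12**2)/(12*(7 + 31*12)) - 1340) - 8068) = 39208 - (((31/2)*(1/12)*(1 + 2*144)/(7 + 372) - 1340) - 8068) = 39208 - (((31/2)*(1/12)*(1 + 288)/379 - 1340) - 8068) = 39208 - (((31/2)*(1/12)*(1/379)*289 - 1340) - 8068) = 39208 - ((8959/9096 - 1340) - 8068) = 39208 - (-12179681/9096 - 8068) = 39208 - 1*(-85566209/9096) = 39208 + 85566209/9096 = 442202177/9096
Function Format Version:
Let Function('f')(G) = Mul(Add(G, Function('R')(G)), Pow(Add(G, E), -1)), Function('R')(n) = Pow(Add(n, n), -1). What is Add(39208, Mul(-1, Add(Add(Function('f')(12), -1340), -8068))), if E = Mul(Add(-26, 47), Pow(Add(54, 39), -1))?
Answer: Rational(442202177, 9096) ≈ 48615.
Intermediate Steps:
E = Rational(7, 31) (E = Mul(21, Pow(93, -1)) = Mul(21, Rational(1, 93)) = Rational(7, 31) ≈ 0.22581)
Function('R')(n) = Mul(Rational(1, 2), Pow(n, -1)) (Function('R')(n) = Pow(Mul(2, n), -1) = Mul(Rational(1, 2), Pow(n, -1)))
Function('f')(G) = Mul(Pow(Add(Rational(7, 31), G), -1), Add(G, Mul(Rational(1, 2), Pow(G, -1)))) (Function('f')(G) = Mul(Add(G, Mul(Rational(1, 2), Pow(G, -1))), Pow(Add(G, Rational(7, 31)), -1)) = Mul(Add(G, Mul(Rational(1, 2), Pow(G, -1))), Pow(Add(Rational(7, 31), G), -1)) = Mul(Pow(Add(Rational(7, 31), G), -1), Add(G, Mul(Rational(1, 2), Pow(G, -1)))))
Add(39208, Mul(-1, Add(Add(Function('f')(12), -1340), -8068))) = Add(39208, Mul(-1, Add(Add(Mul(Rational(31, 2), Pow(12, -1), Pow(Add(7, Mul(31, 12)), -1), Add(1, Mul(2, Pow(12, 2)))), -1340), -8068))) = Add(39208, Mul(-1, Add(Add(Mul(Rational(31, 2), Rational(1, 12), Pow(Add(7, 372), -1), Add(1, Mul(2, 144))), -1340), -8068))) = Add(39208, Mul(-1, Add(Add(Mul(Rational(31, 2), Rational(1, 12), Pow(379, -1), Add(1, 288)), -1340), -8068))) = Add(39208, Mul(-1, Add(Add(Mul(Rational(31, 2), Rational(1, 12), Rational(1, 379), 289), -1340), -8068))) = Add(39208, Mul(-1, Add(Add(Rational(8959, 9096), -1340), -8068))) = Add(39208, Mul(-1, Add(Rational(-12179681, 9096), -8068))) = Add(39208, Mul(-1, Rational(-85566209, 9096))) = Add(39208, Rational(85566209, 9096)) = Rational(442202177, 9096)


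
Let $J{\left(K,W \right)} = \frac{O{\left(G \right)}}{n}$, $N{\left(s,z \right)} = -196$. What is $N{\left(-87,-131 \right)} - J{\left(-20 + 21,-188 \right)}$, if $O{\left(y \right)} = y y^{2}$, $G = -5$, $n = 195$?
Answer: $- \frac{7619}{39} \approx -195.36$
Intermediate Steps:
$O{\left(y \right)} = y^{3}$
$J{\left(K,W \right)} = - \frac{25}{39}$ ($J{\left(K,W \right)} = \frac{\left(-5\right)^{3}}{195} = \left(-125\right) \frac{1}{195} = - \frac{25}{39}$)
$N{\left(-87,-131 \right)} - J{\left(-20 + 21,-188 \right)} = -196 - - \frac{25}{39} = -196 + \frac{25}{39} = - \frac{7619}{39}$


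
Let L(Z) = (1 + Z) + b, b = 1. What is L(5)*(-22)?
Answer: -154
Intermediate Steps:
L(Z) = 2 + Z (L(Z) = (1 + Z) + 1 = 2 + Z)
L(5)*(-22) = (2 + 5)*(-22) = 7*(-22) = -154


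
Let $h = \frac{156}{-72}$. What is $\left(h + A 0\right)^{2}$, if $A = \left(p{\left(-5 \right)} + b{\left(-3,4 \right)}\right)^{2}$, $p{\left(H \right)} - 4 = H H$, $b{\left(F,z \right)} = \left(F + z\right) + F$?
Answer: $\frac{169}{36} \approx 4.6944$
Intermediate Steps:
$b{\left(F,z \right)} = z + 2 F$
$p{\left(H \right)} = 4 + H^{2}$ ($p{\left(H \right)} = 4 + H H = 4 + H^{2}$)
$A = 729$ ($A = \left(\left(4 + \left(-5\right)^{2}\right) + \left(4 + 2 \left(-3\right)\right)\right)^{2} = \left(\left(4 + 25\right) + \left(4 - 6\right)\right)^{2} = \left(29 - 2\right)^{2} = 27^{2} = 729$)
$h = - \frac{13}{6}$ ($h = 156 \left(- \frac{1}{72}\right) = - \frac{13}{6} \approx -2.1667$)
$\left(h + A 0\right)^{2} = \left(- \frac{13}{6} + 729 \cdot 0\right)^{2} = \left(- \frac{13}{6} + 0\right)^{2} = \left(- \frac{13}{6}\right)^{2} = \frac{169}{36}$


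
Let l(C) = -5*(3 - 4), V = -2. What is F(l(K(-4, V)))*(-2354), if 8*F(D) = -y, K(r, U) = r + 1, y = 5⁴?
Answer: 735625/4 ≈ 1.8391e+5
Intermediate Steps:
y = 625
K(r, U) = 1 + r
l(C) = 5 (l(C) = -5*(-1) = 5)
F(D) = -625/8 (F(D) = (-1*625)/8 = (⅛)*(-625) = -625/8)
F(l(K(-4, V)))*(-2354) = -625/8*(-2354) = 735625/4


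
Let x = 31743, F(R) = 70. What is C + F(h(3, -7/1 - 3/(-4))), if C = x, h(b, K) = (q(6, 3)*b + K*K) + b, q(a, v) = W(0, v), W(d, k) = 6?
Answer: 31813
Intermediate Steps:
q(a, v) = 6
h(b, K) = K² + 7*b (h(b, K) = (6*b + K*K) + b = (6*b + K²) + b = (K² + 6*b) + b = K² + 7*b)
C = 31743
C + F(h(3, -7/1 - 3/(-4))) = 31743 + 70 = 31813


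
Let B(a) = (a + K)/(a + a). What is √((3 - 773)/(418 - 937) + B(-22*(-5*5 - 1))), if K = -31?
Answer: √172429692006/296868 ≈ 1.3988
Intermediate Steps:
B(a) = (-31 + a)/(2*a) (B(a) = (a - 31)/(a + a) = (-31 + a)/((2*a)) = (-31 + a)*(1/(2*a)) = (-31 + a)/(2*a))
√((3 - 773)/(418 - 937) + B(-22*(-5*5 - 1))) = √((3 - 773)/(418 - 937) + (-31 - 22*(-5*5 - 1))/(2*((-22*(-5*5 - 1))))) = √(-770/(-519) + (-31 - 22*(-25 - 1))/(2*((-22*(-25 - 1))))) = √(-770*(-1/519) + (-31 - 22*(-26))/(2*((-22*(-26))))) = √(770/519 + (½)*(-31 + 572)/572) = √(770/519 + (½)*(1/572)*541) = √(770/519 + 541/1144) = √(1161659/593736) = √172429692006/296868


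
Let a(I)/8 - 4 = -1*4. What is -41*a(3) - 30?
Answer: -30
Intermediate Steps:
a(I) = 0 (a(I) = 32 + 8*(-1*4) = 32 + 8*(-4) = 32 - 32 = 0)
-41*a(3) - 30 = -41*0 - 30 = 0 - 30 = -30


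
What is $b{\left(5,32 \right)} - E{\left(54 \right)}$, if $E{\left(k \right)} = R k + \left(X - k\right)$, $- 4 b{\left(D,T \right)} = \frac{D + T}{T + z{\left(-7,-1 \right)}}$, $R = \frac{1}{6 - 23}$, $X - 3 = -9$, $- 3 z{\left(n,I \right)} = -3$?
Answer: $\frac{141139}{2244} \approx 62.896$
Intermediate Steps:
$z{\left(n,I \right)} = 1$ ($z{\left(n,I \right)} = \left(- \frac{1}{3}\right) \left(-3\right) = 1$)
$X = -6$ ($X = 3 - 9 = -6$)
$R = - \frac{1}{17}$ ($R = \frac{1}{-17} = - \frac{1}{17} \approx -0.058824$)
$b{\left(D,T \right)} = - \frac{D + T}{4 \left(1 + T\right)}$ ($b{\left(D,T \right)} = - \frac{\left(D + T\right) \frac{1}{T + 1}}{4} = - \frac{\left(D + T\right) \frac{1}{1 + T}}{4} = - \frac{\frac{1}{1 + T} \left(D + T\right)}{4} = - \frac{D + T}{4 \left(1 + T\right)}$)
$E{\left(k \right)} = -6 - \frac{18 k}{17}$ ($E{\left(k \right)} = - \frac{k}{17} - \left(6 + k\right) = -6 - \frac{18 k}{17}$)
$b{\left(5,32 \right)} - E{\left(54 \right)} = \frac{\left(-1\right) 5 - 32}{4 \left(1 + 32\right)} - \left(-6 - \frac{972}{17}\right) = \frac{-5 - 32}{4 \cdot 33} - \left(-6 - \frac{972}{17}\right) = \frac{1}{4} \cdot \frac{1}{33} \left(-37\right) - - \frac{1074}{17} = - \frac{37}{132} + \frac{1074}{17} = \frac{141139}{2244}$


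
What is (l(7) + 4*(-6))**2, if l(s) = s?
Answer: 289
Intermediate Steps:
(l(7) + 4*(-6))**2 = (7 + 4*(-6))**2 = (7 - 24)**2 = (-17)**2 = 289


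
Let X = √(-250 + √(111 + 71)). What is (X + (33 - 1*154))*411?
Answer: -49731 + 411*I*√(250 - √182) ≈ -49731.0 + 6320.7*I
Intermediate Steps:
X = √(-250 + √182) ≈ 15.379*I
(X + (33 - 1*154))*411 = (√(-250 + √182) + (33 - 1*154))*411 = (√(-250 + √182) + (33 - 154))*411 = (√(-250 + √182) - 121)*411 = (-121 + √(-250 + √182))*411 = -49731 + 411*√(-250 + √182)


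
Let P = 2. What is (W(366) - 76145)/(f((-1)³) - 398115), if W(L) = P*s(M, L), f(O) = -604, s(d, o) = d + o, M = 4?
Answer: 75405/398719 ≈ 0.18912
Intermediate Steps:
W(L) = 8 + 2*L (W(L) = 2*(4 + L) = 8 + 2*L)
(W(366) - 76145)/(f((-1)³) - 398115) = ((8 + 2*366) - 76145)/(-604 - 398115) = ((8 + 732) - 76145)/(-398719) = (740 - 76145)*(-1/398719) = -75405*(-1/398719) = 75405/398719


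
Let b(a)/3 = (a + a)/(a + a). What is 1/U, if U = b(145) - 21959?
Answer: -1/21956 ≈ -4.5546e-5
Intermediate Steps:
b(a) = 3 (b(a) = 3*((a + a)/(a + a)) = 3*((2*a)/((2*a))) = 3*((2*a)*(1/(2*a))) = 3*1 = 3)
U = -21956 (U = 3 - 21959 = -21956)
1/U = 1/(-21956) = -1/21956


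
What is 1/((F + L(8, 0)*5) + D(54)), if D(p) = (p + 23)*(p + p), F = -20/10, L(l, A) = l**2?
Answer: 1/8634 ≈ 0.00011582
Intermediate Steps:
F = -2 (F = -20*1/10 = -2)
D(p) = 2*p*(23 + p) (D(p) = (23 + p)*(2*p) = 2*p*(23 + p))
1/((F + L(8, 0)*5) + D(54)) = 1/((-2 + 8**2*5) + 2*54*(23 + 54)) = 1/((-2 + 64*5) + 2*54*77) = 1/((-2 + 320) + 8316) = 1/(318 + 8316) = 1/8634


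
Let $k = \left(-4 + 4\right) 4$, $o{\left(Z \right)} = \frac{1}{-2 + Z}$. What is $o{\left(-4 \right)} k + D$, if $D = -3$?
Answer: $-3$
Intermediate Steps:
$k = 0$ ($k = 0 \cdot 4 = 0$)
$o{\left(-4 \right)} k + D = \frac{1}{-2 - 4} \cdot 0 - 3 = \frac{1}{-6} \cdot 0 - 3 = \left(- \frac{1}{6}\right) 0 - 3 = 0 - 3 = -3$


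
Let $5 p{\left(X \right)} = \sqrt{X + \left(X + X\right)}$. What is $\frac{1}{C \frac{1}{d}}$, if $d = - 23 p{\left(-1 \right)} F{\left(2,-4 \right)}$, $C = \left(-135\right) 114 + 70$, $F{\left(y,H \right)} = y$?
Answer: $\frac{23 i \sqrt{3}}{38300} \approx 0.0010401 i$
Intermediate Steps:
$p{\left(X \right)} = \frac{\sqrt{3} \sqrt{X}}{5}$ ($p{\left(X \right)} = \frac{\sqrt{X + \left(X + X\right)}}{5} = \frac{\sqrt{X + 2 X}}{5} = \frac{\sqrt{3 X}}{5} = \frac{\sqrt{3} \sqrt{X}}{5}$)
$C = -15320$ ($C = -15390 + 70 = -15320$)
$d = - \frac{46 i \sqrt{3}}{5}$ ($d = - 23 \frac{\sqrt{3} \sqrt{-1}}{5} \cdot 2 = - 23 \frac{\sqrt{3} i}{5} \cdot 2 = - 23 \frac{i \sqrt{3}}{5} \cdot 2 = - \frac{23 i \sqrt{3}}{5} \cdot 2 = - \frac{46 i \sqrt{3}}{5} \approx - 15.935 i$)
$\frac{1}{C \frac{1}{d}} = \frac{1}{\left(-15320\right) \frac{1}{\left(- \frac{46}{5}\right) i \sqrt{3}}} = \frac{1}{\left(-15320\right) \frac{5 i \sqrt{3}}{138}} = \frac{1}{\left(- \frac{38300}{69}\right) i \sqrt{3}} = \frac{23 i \sqrt{3}}{38300}$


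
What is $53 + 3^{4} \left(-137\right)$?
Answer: $-11044$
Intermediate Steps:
$53 + 3^{4} \left(-137\right) = 53 + 81 \left(-137\right) = 53 - 11097 = -11044$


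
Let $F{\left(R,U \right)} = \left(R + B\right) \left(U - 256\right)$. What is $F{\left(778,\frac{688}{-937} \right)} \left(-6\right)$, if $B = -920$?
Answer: $- \frac{204957120}{937} \approx -2.1874 \cdot 10^{5}$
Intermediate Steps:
$F{\left(R,U \right)} = \left(-920 + R\right) \left(-256 + U\right)$ ($F{\left(R,U \right)} = \left(R - 920\right) \left(U - 256\right) = \left(-920 + R\right) \left(-256 + U\right)$)
$F{\left(778,\frac{688}{-937} \right)} \left(-6\right) = \left(235520 - 920 \frac{688}{-937} - 199168 + 778 \frac{688}{-937}\right) \left(-6\right) = \left(235520 - 920 \cdot 688 \left(- \frac{1}{937}\right) - 199168 + 778 \cdot 688 \left(- \frac{1}{937}\right)\right) \left(-6\right) = \left(235520 - - \frac{632960}{937} - 199168 + 778 \left(- \frac{688}{937}\right)\right) \left(-6\right) = \left(235520 + \frac{632960}{937} - 199168 - \frac{535264}{937}\right) \left(-6\right) = \frac{34159520}{937} \left(-6\right) = - \frac{204957120}{937}$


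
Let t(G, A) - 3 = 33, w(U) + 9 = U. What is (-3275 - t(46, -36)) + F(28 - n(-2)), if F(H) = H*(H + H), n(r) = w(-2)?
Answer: -269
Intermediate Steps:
w(U) = -9 + U
n(r) = -11 (n(r) = -9 - 2 = -11)
t(G, A) = 36 (t(G, A) = 3 + 33 = 36)
F(H) = 2*H**2 (F(H) = H*(2*H) = 2*H**2)
(-3275 - t(46, -36)) + F(28 - n(-2)) = (-3275 - 1*36) + 2*(28 - 1*(-11))**2 = (-3275 - 36) + 2*(28 + 11)**2 = -3311 + 2*39**2 = -3311 + 2*1521 = -3311 + 3042 = -269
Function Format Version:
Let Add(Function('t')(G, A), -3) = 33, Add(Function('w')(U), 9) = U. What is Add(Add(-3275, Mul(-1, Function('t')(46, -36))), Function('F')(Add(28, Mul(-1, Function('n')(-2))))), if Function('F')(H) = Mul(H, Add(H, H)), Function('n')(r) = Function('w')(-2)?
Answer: -269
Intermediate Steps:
Function('w')(U) = Add(-9, U)
Function('n')(r) = -11 (Function('n')(r) = Add(-9, -2) = -11)
Function('t')(G, A) = 36 (Function('t')(G, A) = Add(3, 33) = 36)
Function('F')(H) = Mul(2, Pow(H, 2)) (Function('F')(H) = Mul(H, Mul(2, H)) = Mul(2, Pow(H, 2)))
Add(Add(-3275, Mul(-1, Function('t')(46, -36))), Function('F')(Add(28, Mul(-1, Function('n')(-2))))) = Add(Add(-3275, Mul(-1, 36)), Mul(2, Pow(Add(28, Mul(-1, -11)), 2))) = Add(Add(-3275, -36), Mul(2, Pow(Add(28, 11), 2))) = Add(-3311, Mul(2, Pow(39, 2))) = Add(-3311, Mul(2, 1521)) = Add(-3311, 3042) = -269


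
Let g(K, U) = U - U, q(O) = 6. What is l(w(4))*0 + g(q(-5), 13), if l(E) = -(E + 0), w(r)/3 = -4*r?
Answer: 0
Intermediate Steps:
w(r) = -12*r (w(r) = 3*(-4*r) = -12*r)
g(K, U) = 0
l(E) = -E
l(w(4))*0 + g(q(-5), 13) = -(-12)*4*0 + 0 = -1*(-48)*0 + 0 = 48*0 + 0 = 0 + 0 = 0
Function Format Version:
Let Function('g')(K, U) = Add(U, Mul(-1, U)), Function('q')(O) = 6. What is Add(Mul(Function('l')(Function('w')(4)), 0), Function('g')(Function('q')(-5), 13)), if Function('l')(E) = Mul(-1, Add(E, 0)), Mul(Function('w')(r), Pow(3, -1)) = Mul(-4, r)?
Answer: 0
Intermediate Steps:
Function('w')(r) = Mul(-12, r) (Function('w')(r) = Mul(3, Mul(-4, r)) = Mul(-12, r))
Function('g')(K, U) = 0
Function('l')(E) = Mul(-1, E)
Add(Mul(Function('l')(Function('w')(4)), 0), Function('g')(Function('q')(-5), 13)) = Add(Mul(Mul(-1, Mul(-12, 4)), 0), 0) = Add(Mul(Mul(-1, -48), 0), 0) = Add(Mul(48, 0), 0) = Add(0, 0) = 0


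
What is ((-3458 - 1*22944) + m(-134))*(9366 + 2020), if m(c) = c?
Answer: -302138896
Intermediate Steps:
((-3458 - 1*22944) + m(-134))*(9366 + 2020) = ((-3458 - 1*22944) - 134)*(9366 + 2020) = ((-3458 - 22944) - 134)*11386 = (-26402 - 134)*11386 = -26536*11386 = -302138896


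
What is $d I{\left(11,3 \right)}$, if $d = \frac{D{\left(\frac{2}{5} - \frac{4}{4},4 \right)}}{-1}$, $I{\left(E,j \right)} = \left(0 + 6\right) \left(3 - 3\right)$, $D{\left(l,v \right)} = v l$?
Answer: $0$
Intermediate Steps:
$D{\left(l,v \right)} = l v$
$I{\left(E,j \right)} = 0$ ($I{\left(E,j \right)} = 6 \cdot 0 = 0$)
$d = \frac{12}{5}$ ($d = \frac{\left(\frac{2}{5} - \frac{4}{4}\right) 4}{-1} = \left(2 \cdot \frac{1}{5} - 1\right) 4 \left(-1\right) = \left(\frac{2}{5} - 1\right) 4 \left(-1\right) = \left(- \frac{3}{5}\right) 4 \left(-1\right) = \left(- \frac{12}{5}\right) \left(-1\right) = \frac{12}{5} \approx 2.4$)
$d I{\left(11,3 \right)} = \frac{12}{5} \cdot 0 = 0$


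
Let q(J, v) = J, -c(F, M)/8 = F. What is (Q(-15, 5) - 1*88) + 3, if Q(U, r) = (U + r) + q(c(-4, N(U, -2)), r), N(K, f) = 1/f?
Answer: -63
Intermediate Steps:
N(K, f) = 1/f
c(F, M) = -8*F
Q(U, r) = 32 + U + r (Q(U, r) = (U + r) - 8*(-4) = (U + r) + 32 = 32 + U + r)
(Q(-15, 5) - 1*88) + 3 = ((32 - 15 + 5) - 1*88) + 3 = (22 - 88) + 3 = -66 + 3 = -63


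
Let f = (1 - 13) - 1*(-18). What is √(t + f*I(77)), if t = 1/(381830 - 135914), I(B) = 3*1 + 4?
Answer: √7839311007/13662 ≈ 6.4807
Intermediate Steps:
I(B) = 7 (I(B) = 3 + 4 = 7)
f = 6 (f = -12 + 18 = 6)
t = 1/245916 ≈ 4.0664e-6
√(t + f*I(77)) = √(1/245916 + 6*7) = √(1/245916 + 42) = √(10328473/245916) = √7839311007/13662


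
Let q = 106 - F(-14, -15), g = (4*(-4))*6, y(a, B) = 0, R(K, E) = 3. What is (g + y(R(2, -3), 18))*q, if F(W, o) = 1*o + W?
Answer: -12960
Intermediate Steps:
F(W, o) = W + o (F(W, o) = o + W = W + o)
g = -96 (g = -16*6 = -96)
q = 135 (q = 106 - (-14 - 15) = 106 - 1*(-29) = 106 + 29 = 135)
(g + y(R(2, -3), 18))*q = (-96 + 0)*135 = -96*135 = -12960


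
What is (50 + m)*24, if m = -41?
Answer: 216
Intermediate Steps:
(50 + m)*24 = (50 - 41)*24 = 9*24 = 216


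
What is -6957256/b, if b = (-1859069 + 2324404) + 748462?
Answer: -6957256/1213797 ≈ -5.7318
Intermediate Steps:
b = 1213797 (b = 465335 + 748462 = 1213797)
-6957256/b = -6957256/1213797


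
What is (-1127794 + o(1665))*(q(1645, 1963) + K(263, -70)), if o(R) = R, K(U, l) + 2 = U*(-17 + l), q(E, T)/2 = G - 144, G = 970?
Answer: 23908844799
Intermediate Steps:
q(E, T) = 1652 (q(E, T) = 2*(970 - 144) = 2*826 = 1652)
K(U, l) = -2 + U*(-17 + l)
(-1127794 + o(1665))*(q(1645, 1963) + K(263, -70)) = (-1127794 + 1665)*(1652 + (-2 - 17*263 + 263*(-70))) = -1126129*(1652 + (-2 - 4471 - 18410)) = -1126129*(1652 - 22883) = -1126129*(-21231) = 23908844799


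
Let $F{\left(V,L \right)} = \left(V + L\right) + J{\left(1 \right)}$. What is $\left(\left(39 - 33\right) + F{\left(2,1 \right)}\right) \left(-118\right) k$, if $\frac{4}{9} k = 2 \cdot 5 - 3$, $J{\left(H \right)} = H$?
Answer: $-18585$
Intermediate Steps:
$k = \frac{63}{4}$ ($k = \frac{9 \left(2 \cdot 5 - 3\right)}{4} = \frac{9 \left(10 - 3\right)}{4} = \frac{9}{4} \cdot 7 = \frac{63}{4} \approx 15.75$)
$F{\left(V,L \right)} = 1 + L + V$ ($F{\left(V,L \right)} = \left(V + L\right) + 1 = \left(L + V\right) + 1 = 1 + L + V$)
$\left(\left(39 - 33\right) + F{\left(2,1 \right)}\right) \left(-118\right) k = \left(\left(39 - 33\right) + \left(1 + 1 + 2\right)\right) \left(-118\right) \frac{63}{4} = \left(6 + 4\right) \left(-118\right) \frac{63}{4} = 10 \left(-118\right) \frac{63}{4} = \left(-1180\right) \frac{63}{4} = -18585$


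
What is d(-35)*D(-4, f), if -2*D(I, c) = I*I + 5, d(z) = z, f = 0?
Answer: 735/2 ≈ 367.50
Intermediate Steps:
D(I, c) = -5/2 - I**2/2 (D(I, c) = -(I*I + 5)/2 = -(I**2 + 5)/2 = -(5 + I**2)/2 = -5/2 - I**2/2)
d(-35)*D(-4, f) = -35*(-5/2 - 1/2*(-4)**2) = -35*(-5/2 - 1/2*16) = -35*(-5/2 - 8) = -35*(-21/2) = 735/2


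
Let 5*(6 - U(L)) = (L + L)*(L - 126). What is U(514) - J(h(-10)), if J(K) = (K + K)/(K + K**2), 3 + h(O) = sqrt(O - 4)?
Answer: -3589496/45 + I*sqrt(14)/9 ≈ -79767.0 + 0.41574*I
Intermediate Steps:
h(O) = -3 + sqrt(-4 + O) (h(O) = -3 + sqrt(O - 4) = -3 + sqrt(-4 + O))
J(K) = 2*K/(K + K**2) (J(K) = (2*K)/(K + K**2) = 2*K/(K + K**2))
U(L) = 6 - 2*L*(-126 + L)/5 (U(L) = 6 - (L + L)*(L - 126)/5 = 6 - 2*L*(-126 + L)/5)
U(514) - J(h(-10)) = (6 - 2/5*514**2 + (252/5)*514) - 2/(1 + (-3 + sqrt(-4 - 10))) = (6 - 2/5*264196 + 129528/5) - 2/(1 + (-3 + sqrt(-14))) = (6 - 528392/5 + 129528/5) - 2/(1 + (-3 + I*sqrt(14))) = -398834/5 - 2/(-2 + I*sqrt(14))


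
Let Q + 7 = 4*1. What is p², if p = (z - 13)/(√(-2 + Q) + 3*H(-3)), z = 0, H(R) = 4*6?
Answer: 169/(72 + I*√5)² ≈ 0.032506 - 0.002021*I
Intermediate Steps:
Q = -3 (Q = -7 + 4*1 = -7 + 4 = -3)
H(R) = 24
p = -13/(72 + I*√5) (p = (0 - 13)/(√(-2 - 3) + 3*24) = -13/(√(-5) + 72) = -13/(I*√5 + 72) = -13/(72 + I*√5) ≈ -0.18038 + 0.005602*I)
p² = (-936/5189 + 13*I*√5/5189)²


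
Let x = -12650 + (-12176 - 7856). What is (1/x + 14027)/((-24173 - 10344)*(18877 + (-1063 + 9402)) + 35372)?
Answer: -458430413/30700794282600 ≈ -1.4932e-5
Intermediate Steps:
x = -32682 (x = -12650 - 20032 = -32682)
(1/x + 14027)/((-24173 - 10344)*(18877 + (-1063 + 9402)) + 35372) = (1/(-32682) + 14027)/((-24173 - 10344)*(18877 + (-1063 + 9402)) + 35372) = (-1/32682 + 14027)/(-34517*(18877 + 8339) + 35372) = 458430413/(32682*(-34517*27216 + 35372)) = 458430413/(32682*(-939414672 + 35372)) = (458430413/32682)/(-939379300) = (458430413/32682)*(-1/939379300) = -458430413/30700794282600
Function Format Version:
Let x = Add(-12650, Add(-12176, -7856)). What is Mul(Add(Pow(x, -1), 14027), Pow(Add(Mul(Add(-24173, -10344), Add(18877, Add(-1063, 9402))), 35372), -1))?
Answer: Rational(-458430413, 30700794282600) ≈ -1.4932e-5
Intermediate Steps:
x = -32682 (x = Add(-12650, -20032) = -32682)
Mul(Add(Pow(x, -1), 14027), Pow(Add(Mul(Add(-24173, -10344), Add(18877, Add(-1063, 9402))), 35372), -1)) = Mul(Add(Pow(-32682, -1), 14027), Pow(Add(Mul(Add(-24173, -10344), Add(18877, Add(-1063, 9402))), 35372), -1)) = Mul(Add(Rational(-1, 32682), 14027), Pow(Add(Mul(-34517, Add(18877, 8339)), 35372), -1)) = Mul(Rational(458430413, 32682), Pow(Add(Mul(-34517, 27216), 35372), -1)) = Mul(Rational(458430413, 32682), Pow(Add(-939414672, 35372), -1)) = Mul(Rational(458430413, 32682), Pow(-939379300, -1)) = Mul(Rational(458430413, 32682), Rational(-1, 939379300)) = Rational(-458430413, 30700794282600)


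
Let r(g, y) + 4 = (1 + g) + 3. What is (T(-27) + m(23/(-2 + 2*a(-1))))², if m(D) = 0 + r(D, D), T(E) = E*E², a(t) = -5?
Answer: 55799415961/144 ≈ 3.8750e+8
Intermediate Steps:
T(E) = E³
r(g, y) = g (r(g, y) = -4 + ((1 + g) + 3) = -4 + (4 + g) = g)
m(D) = D (m(D) = 0 + D = D)
(T(-27) + m(23/(-2 + 2*a(-1))))² = ((-27)³ + 23/(-2 + 2*(-5)))² = (-19683 + 23/(-2 - 10))² = (-19683 + 23/(-12))² = (-19683 + 23*(-1/12))² = (-19683 - 23/12)² = (-236219/12)² = 55799415961/144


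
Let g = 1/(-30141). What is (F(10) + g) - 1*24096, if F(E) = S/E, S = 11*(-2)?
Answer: -3631719236/150705 ≈ -24098.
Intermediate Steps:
S = -22
F(E) = -22/E
g = -1/30141 ≈ -3.3177e-5
(F(10) + g) - 1*24096 = (-22/10 - 1/30141) - 1*24096 = (-22*⅒ - 1/30141) - 24096 = (-11/5 - 1/30141) - 24096 = -331556/150705 - 24096 = -3631719236/150705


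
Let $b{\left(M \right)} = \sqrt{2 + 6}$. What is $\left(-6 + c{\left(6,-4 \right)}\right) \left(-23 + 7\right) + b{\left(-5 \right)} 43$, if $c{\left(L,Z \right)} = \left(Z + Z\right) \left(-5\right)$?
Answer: $-544 + 86 \sqrt{2} \approx -422.38$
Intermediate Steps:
$c{\left(L,Z \right)} = - 10 Z$ ($c{\left(L,Z \right)} = 2 Z \left(-5\right) = - 10 Z$)
$b{\left(M \right)} = 2 \sqrt{2}$ ($b{\left(M \right)} = \sqrt{8} = 2 \sqrt{2}$)
$\left(-6 + c{\left(6,-4 \right)}\right) \left(-23 + 7\right) + b{\left(-5 \right)} 43 = \left(-6 - -40\right) \left(-23 + 7\right) + 2 \sqrt{2} \cdot 43 = \left(-6 + 40\right) \left(-16\right) + 86 \sqrt{2} = 34 \left(-16\right) + 86 \sqrt{2} = -544 + 86 \sqrt{2}$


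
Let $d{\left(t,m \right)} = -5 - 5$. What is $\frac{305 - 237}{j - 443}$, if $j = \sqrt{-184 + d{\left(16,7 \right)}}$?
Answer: $- \frac{30124}{196443} - \frac{68 i \sqrt{194}}{196443} \approx -0.15335 - 0.0048214 i$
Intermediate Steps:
$d{\left(t,m \right)} = -10$ ($d{\left(t,m \right)} = -5 - 5 = -10$)
$j = i \sqrt{194}$ ($j = \sqrt{-184 - 10} = \sqrt{-194} = i \sqrt{194} \approx 13.928 i$)
$\frac{305 - 237}{j - 443} = \frac{305 - 237}{i \sqrt{194} - 443} = \frac{68}{-443 + i \sqrt{194}}$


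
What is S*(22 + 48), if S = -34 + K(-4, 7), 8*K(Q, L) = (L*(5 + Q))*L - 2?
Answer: -7875/4 ≈ -1968.8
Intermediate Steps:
K(Q, L) = -1/4 + L**2*(5 + Q)/8 (K(Q, L) = ((L*(5 + Q))*L - 2)/8 = (L**2*(5 + Q) - 2)/8 = (-2 + L**2*(5 + Q))/8 = -1/4 + L**2*(5 + Q)/8)
S = -225/8 (S = -34 + (-1/4 + (5/8)*7**2 + (1/8)*(-4)*7**2) = -34 + (-1/4 + (5/8)*49 + (1/8)*(-4)*49) = -34 + (-1/4 + 245/8 - 49/2) = -34 + 47/8 = -225/8 ≈ -28.125)
S*(22 + 48) = -225*(22 + 48)/8 = -225/8*70 = -7875/4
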